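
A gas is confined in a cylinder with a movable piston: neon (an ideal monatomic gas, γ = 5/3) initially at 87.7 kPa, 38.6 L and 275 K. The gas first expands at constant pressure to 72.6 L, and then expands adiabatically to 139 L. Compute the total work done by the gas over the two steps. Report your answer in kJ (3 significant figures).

W_total ≈ 6.34 kJ

Step 1 (isobaric): W = PΔV = (87.7 kPa)(72.6 − 38.6 L) = 2982 J.
After step 1: P = 87.7 kPa, V = 72.6 L, T = 517.2 K.
Step 2 (adiabatic): W = (P₁V₁ − P₂V₂)/(γ−1) = (6367 − 4129)/0.667 = 3356 J.
W_total = 2982 + 3356 = 6338 J.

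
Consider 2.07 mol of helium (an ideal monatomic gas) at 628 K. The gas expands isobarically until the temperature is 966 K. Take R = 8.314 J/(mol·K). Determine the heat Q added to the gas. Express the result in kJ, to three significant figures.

Isobaric: W = nRΔT = (2.07)(8.314)(338) = 5817 J.
ΔU = nCᵥΔT with Cᵥ = 3R/2: ΔU = (2.07)(12.47)(338) = 8725 J.
Q = ΔU + W = 8725 + 5817 = 14542 J.

Q ≈ 14.5 kJ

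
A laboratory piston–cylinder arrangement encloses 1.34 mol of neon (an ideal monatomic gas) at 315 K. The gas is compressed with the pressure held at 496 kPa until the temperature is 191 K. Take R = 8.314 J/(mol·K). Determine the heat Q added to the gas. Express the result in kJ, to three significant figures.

Q ≈ -3.45 kJ

Isobaric: W = nRΔT = (1.34)(8.314)(-124) = -1381 J.
ΔU = nCᵥΔT with Cᵥ = 3R/2: ΔU = (1.34)(12.47)(-124) = -2072 J.
Q = ΔU + W = -2072 − 1381 = -3454 J.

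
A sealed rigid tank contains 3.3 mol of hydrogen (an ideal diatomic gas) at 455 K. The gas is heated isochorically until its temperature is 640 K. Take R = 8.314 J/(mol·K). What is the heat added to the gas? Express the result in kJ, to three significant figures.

Constant volume ⇒ W = 0, so Q = ΔU = nCᵥΔT with Cᵥ = 5R/2 = 20.79 J/(mol·K).
ΔU = (3.3)(20.79)(640 − 455) = 12689 J.

Q ≈ 12.7 kJ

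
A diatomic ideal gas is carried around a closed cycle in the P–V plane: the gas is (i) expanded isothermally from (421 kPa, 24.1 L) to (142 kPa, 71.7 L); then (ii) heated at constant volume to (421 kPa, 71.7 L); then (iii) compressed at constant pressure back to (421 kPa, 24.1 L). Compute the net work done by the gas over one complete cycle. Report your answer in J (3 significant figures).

Leg (i): W = PᵢVᵢ ln(V_f/Vᵢ) = (10146) ln(71.7/24.1) = 11062 J.
Leg (ii): W = 0.
Leg (iii): W = PΔV = (421)(24.1 − 71.7) = -20040 J.
W_net = 11062 − 20040 = -8978 J.

W_net ≈ -8980 J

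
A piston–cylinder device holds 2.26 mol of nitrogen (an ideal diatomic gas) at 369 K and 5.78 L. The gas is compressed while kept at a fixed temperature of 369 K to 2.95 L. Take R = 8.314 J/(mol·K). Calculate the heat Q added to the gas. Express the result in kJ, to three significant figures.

Q ≈ -4.66 kJ

Isothermal ⇒ ΔU = 0, so Q = W = nRT ln(V₂/V₁).
Q = (2.26)(8.314)(369) ln(2.95/5.78) = 6933 × -0.6726 = -4663 J.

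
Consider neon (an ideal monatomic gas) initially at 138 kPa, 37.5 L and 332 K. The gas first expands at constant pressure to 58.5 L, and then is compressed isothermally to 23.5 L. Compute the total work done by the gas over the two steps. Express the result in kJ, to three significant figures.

W_total ≈ -4.46 kJ

Step 1 (isobaric): W = PΔV = (138 kPa)(58.5 − 37.5 L) = 2898 J.
After step 1: P = 138 kPa, V = 58.5 L, T = 517.9 K.
Step 2 (isothermal): W = P₁V₁ ln(V₂/V₁) = (8073) ln(23.5/58.5) = -7363 J.
W_total = 2898 − 7363 = -4465 J.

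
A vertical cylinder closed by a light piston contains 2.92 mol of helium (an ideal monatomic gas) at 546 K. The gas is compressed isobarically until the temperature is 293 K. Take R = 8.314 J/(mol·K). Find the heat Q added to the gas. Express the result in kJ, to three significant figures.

Isobaric: W = nRΔT = (2.92)(8.314)(-253) = -6142 J.
ΔU = nCᵥΔT with Cᵥ = 3R/2: ΔU = (2.92)(12.47)(-253) = -9213 J.
Q = ΔU + W = -9213 − 6142 = -15355 J.

Q ≈ -15.4 kJ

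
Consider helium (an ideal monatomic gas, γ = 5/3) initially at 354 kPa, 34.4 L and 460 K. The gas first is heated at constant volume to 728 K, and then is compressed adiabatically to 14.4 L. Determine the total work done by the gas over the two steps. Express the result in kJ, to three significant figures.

Step 1 (isochoric): W = 0 (constant volume).
After step 1: P = 560.2 kPa (V unchanged).
Step 2 (adiabatic): W = (P₁V₁ − P₂V₂)/(γ−1) = (19272 − 34440)/0.667 = -22752 J.
W_total = 0 − 22752 = -22752 J.

W_total ≈ -22.8 kJ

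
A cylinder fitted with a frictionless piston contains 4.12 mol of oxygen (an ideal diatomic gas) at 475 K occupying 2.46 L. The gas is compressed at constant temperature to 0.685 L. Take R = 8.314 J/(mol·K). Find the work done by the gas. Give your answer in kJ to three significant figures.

W ≈ -20.8 kJ

Isothermal: W = nRT ln(V₂/V₁).
W = (4.12)(8.314)(475) × ln(0.685/2.46)
  = 16270 × -1.278
W_by_gas = -20802 J.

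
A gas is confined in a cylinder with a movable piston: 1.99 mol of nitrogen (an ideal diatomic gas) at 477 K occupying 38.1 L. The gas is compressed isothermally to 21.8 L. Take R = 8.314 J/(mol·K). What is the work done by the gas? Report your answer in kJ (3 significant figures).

Isothermal: W = nRT ln(V₂/V₁).
W = (1.99)(8.314)(477) × ln(21.8/38.1)
  = 7892 × -0.5583
W_by_gas = -4406 J.

W ≈ -4.41 kJ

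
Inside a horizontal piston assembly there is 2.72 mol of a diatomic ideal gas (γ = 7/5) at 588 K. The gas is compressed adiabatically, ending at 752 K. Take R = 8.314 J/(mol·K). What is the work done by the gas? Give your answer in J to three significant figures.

W ≈ -9270 J

Adiabatic ⇒ Q = 0, so W_by = −ΔU = nCᵥ(T₁ − T₂).
Cᵥ = 5R/2 = 20.79 J/(mol·K).
W = (2.72)(20.79)(588 − 752) = -9272 J.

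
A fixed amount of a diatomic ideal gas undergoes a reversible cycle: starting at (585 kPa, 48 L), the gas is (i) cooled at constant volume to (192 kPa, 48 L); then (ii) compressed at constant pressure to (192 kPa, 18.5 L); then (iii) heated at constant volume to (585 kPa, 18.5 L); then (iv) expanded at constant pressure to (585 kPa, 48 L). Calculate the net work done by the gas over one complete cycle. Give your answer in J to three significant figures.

Constant-volume legs do no work.
W(ii) = (192)(18.5 − 48) = -5664 J; W(iv) = (585)(48 − 18.5) = 17258 J.
W_net = -5664 + 17258 = 11594 J (the clockwise enclosed area).

W_net ≈ 11600 J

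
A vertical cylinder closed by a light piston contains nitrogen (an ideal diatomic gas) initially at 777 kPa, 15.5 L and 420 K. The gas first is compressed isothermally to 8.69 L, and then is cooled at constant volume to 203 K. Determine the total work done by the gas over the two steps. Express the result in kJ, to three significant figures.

Step 1 (isothermal): W = P₁V₁ ln(V₂/V₁) = (12044) ln(8.69/15.5) = -6969 J.
Step 2 (isochoric): W = 0 (constant volume).
W_total = -6969 + 0 = -6969 J.

W_total ≈ -6.97 kJ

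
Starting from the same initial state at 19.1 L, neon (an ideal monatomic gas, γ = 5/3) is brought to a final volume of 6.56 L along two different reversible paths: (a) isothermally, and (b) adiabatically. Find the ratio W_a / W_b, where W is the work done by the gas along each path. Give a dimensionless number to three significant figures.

W_a / W_b ≈ 0.686

Path (a) isothermal: W = P₁V₁ ln(V₂/V₁) → W_a/(P₁V₁) = -1.069.
Path (b) adiabatic: W = P₁V₁(1 − (V₁/V₂)^(γ−1))/(γ−1) → W_b/(P₁V₁) = -1.559.
W_a / W_b = -1.069 / -1.559 = 0.6857.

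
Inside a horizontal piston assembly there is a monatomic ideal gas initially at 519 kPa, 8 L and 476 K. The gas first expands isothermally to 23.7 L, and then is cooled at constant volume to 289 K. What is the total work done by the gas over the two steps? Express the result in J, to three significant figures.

Step 1 (isothermal): W = P₁V₁ ln(V₂/V₁) = (4152) ln(23.7/8) = 4509 J.
Step 2 (isochoric): W = 0 (constant volume).
W_total = 4509 + 0 = 4509 J.

W_total ≈ 4510 J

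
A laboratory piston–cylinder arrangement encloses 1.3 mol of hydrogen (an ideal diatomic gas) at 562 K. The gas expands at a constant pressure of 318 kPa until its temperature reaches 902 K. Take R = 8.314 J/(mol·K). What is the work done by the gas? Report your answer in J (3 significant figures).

W ≈ 3670 J

Isobaric: W = P ΔV = nR ΔT.
W = (1.3)(8.314)(902 − 562) = 3675 J.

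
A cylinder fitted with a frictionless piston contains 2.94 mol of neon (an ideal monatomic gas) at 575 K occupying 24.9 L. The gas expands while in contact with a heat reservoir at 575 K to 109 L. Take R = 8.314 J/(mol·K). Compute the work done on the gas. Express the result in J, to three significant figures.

Isothermal: W = nRT ln(V₂/V₁).
W = (2.94)(8.314)(575) × ln(109/24.9)
  = 14055 × 1.476
W_by_gas = 20752 J; work on gas = −W_by = -20752 J.

W ≈ -20800 J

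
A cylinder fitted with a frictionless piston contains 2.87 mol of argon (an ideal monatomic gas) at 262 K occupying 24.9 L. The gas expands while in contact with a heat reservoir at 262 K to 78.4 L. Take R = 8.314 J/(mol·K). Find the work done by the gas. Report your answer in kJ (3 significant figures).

W ≈ 7.17 kJ

Isothermal: W = nRT ln(V₂/V₁).
W = (2.87)(8.314)(262) × ln(78.4/24.9)
  = 6252 × 1.147
W_by_gas = 7170 J.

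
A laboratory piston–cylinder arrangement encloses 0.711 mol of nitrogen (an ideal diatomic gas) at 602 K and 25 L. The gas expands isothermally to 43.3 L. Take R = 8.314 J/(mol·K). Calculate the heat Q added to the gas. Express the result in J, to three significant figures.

Isothermal ⇒ ΔU = 0, so Q = W = nRT ln(V₂/V₁).
Q = (0.711)(8.314)(602) ln(43.3/25) = 3559 × 0.5493 = 1955 J.

Q ≈ 1950 J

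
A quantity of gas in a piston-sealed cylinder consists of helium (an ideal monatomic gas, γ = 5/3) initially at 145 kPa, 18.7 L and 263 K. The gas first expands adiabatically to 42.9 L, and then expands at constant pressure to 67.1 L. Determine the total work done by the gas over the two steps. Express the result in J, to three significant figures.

W_total ≈ 2610 J

Step 1 (adiabatic): W = (P₁V₁ − P₂V₂)/(γ−1) = (2712 − 1559)/0.667 = 1729 J.
After step 1: P = 36.34 kPa, V = 42.9 L, T = 151.2 K.
Step 2 (isobaric): W = PΔV = (36.34 kPa)(67.1 − 42.9 L) = 879.3 J.
W_total = 1729 + 879.3 = 2608 J.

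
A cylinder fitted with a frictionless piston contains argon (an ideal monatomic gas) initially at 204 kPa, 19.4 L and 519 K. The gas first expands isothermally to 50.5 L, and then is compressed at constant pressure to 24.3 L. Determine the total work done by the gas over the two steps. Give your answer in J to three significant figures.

W_total ≈ 1730 J

Step 1 (isothermal): W = P₁V₁ ln(V₂/V₁) = (3958) ln(50.5/19.4) = 3786 J.
After step 1: P = 78.37 kPa, V = 50.5 L, T = 519 K.
Step 2 (isobaric): W = PΔV = (78.37 kPa)(24.3 − 50.5 L) = -2053 J.
W_total = 3786 − 2053 = 1733 J.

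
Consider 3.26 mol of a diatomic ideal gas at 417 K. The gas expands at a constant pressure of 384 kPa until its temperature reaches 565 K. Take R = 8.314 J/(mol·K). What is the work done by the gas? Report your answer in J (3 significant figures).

Isobaric: W = P ΔV = nR ΔT.
W = (3.26)(8.314)(565 − 417) = 4011 J.

W ≈ 4010 J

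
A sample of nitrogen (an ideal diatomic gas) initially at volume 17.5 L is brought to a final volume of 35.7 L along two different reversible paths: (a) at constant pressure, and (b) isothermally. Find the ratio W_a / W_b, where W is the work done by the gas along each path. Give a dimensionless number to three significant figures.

Path (a) isobaric: W = P₁(V₂ − V₁) → W_a/(P₁V₁) = 1.04.
Path (b) isothermal: W = P₁V₁ ln(V₂/V₁) → W_b/(P₁V₁) = 0.7129.
W_a / W_b = 1.04 / 0.7129 = 1.459.

W_a / W_b ≈ 1.46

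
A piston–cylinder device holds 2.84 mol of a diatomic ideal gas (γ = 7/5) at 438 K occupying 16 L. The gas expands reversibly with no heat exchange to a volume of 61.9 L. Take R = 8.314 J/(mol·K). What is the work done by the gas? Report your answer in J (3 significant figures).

Adiabatic: TV^(γ−1) = const with γ = 7/5.
T₂ = T₁ (V₁/V₂)^(γ−1) = 438 × (16/61.9)^0.4 = 438 × 0.5821 = 254.9 K.
W_by = nCᵥ(T₁ − T₂) = (2.84)(20.79)(438 − 254.9) = 10806 J.

W ≈ 10800 J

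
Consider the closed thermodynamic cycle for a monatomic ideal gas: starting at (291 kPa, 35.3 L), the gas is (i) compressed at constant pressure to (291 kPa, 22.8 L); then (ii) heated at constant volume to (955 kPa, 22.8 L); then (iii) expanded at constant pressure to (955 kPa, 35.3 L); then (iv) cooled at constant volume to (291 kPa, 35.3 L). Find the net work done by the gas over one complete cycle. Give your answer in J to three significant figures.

Constant-volume legs do no work.
W(i) = (291)(22.8 − 35.3) = -3637 J; W(iii) = (955)(35.3 − 22.8) = 11937 J.
W_net = -3637 + 11937 = 8300 J (the clockwise enclosed area).

W_net ≈ 8300 J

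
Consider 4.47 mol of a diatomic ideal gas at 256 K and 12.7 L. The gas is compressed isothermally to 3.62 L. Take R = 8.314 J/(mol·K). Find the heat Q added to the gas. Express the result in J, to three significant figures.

Isothermal ⇒ ΔU = 0, so Q = W = nRT ln(V₂/V₁).
Q = (4.47)(8.314)(256) ln(3.62/12.7) = 9514 × -1.255 = -11941 J.

Q ≈ -11900 J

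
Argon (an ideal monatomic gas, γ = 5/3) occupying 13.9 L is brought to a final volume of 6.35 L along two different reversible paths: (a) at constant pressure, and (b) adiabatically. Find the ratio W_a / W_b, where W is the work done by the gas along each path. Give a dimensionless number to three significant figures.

Path (a) isobaric: W = P₁(V₂ − V₁) → W_a/(P₁V₁) = -0.5432.
Path (b) adiabatic: W = P₁V₁(1 − (V₁/V₂)^(γ−1))/(γ−1) → W_b/(P₁V₁) = -1.029.
W_a / W_b = -0.5432 / -1.029 = 0.5279.

W_a / W_b ≈ 0.528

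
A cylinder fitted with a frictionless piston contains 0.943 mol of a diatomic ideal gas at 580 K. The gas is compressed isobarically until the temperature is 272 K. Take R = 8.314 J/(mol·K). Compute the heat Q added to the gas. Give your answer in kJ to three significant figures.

Q ≈ -8.45 kJ

Isobaric: W = nRΔT = (0.943)(8.314)(-308) = -2415 J.
ΔU = nCᵥΔT with Cᵥ = 5R/2: ΔU = (0.943)(20.79)(-308) = -6037 J.
Q = ΔU + W = -6037 − 2415 = -8452 J.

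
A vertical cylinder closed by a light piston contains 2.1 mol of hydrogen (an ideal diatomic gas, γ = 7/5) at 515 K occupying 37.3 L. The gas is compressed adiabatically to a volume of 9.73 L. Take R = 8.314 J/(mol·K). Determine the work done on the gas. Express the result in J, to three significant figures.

W ≈ 16000 J

Adiabatic: TV^(γ−1) = const with γ = 7/5.
T₂ = T₁ (V₁/V₂)^(γ−1) = 515 × (37.3/9.73)^0.4 = 515 × 1.712 = 881.5 K.
W_by = nCᵥ(T₁ − T₂) = (2.1)(20.79)(515 − 881.5) = -15999 J.
Work on gas = −W_by = 15999 J.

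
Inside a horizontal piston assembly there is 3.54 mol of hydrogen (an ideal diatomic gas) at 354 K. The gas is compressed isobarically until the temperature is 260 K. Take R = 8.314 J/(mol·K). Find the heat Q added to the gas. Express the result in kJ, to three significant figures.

Q ≈ -9.68 kJ

Isobaric: W = nRΔT = (3.54)(8.314)(-94) = -2767 J.
ΔU = nCᵥΔT with Cᵥ = 5R/2: ΔU = (3.54)(20.79)(-94) = -6916 J.
Q = ΔU + W = -6916 − 2767 = -9683 J.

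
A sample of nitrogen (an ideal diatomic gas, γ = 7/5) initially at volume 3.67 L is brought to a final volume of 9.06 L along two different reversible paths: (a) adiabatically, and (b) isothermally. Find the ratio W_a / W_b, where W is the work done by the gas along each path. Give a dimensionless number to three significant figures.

W_a / W_b ≈ 0.839

Path (a) adiabatic: W = P₁V₁(1 − (V₁/V₂)^(γ−1))/(γ−1) → W_a/(P₁V₁) = 0.7584.
Path (b) isothermal: W = P₁V₁ ln(V₂/V₁) → W_b/(P₁V₁) = 0.9037.
W_a / W_b = 0.7584 / 0.9037 = 0.8392.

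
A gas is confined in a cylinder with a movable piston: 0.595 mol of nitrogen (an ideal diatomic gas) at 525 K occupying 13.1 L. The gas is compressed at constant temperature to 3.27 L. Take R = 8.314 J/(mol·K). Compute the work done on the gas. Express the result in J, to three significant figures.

W ≈ 3600 J

Isothermal: W = nRT ln(V₂/V₁).
W = (0.595)(8.314)(525) × ln(3.27/13.1)
  = 2597 × -1.388
W_by_gas = -3604 J; work on gas = −W_by = 3604 J.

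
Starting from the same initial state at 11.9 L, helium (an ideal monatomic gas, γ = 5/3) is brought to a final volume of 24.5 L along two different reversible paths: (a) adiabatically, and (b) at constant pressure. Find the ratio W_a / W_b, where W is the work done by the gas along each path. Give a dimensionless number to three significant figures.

W_a / W_b ≈ 0.541

Path (a) adiabatic: W = P₁V₁(1 − (V₁/V₂)^(γ−1))/(γ−1) → W_a/(P₁V₁) = 0.5731.
Path (b) isobaric: W = P₁(V₂ − V₁) → W_b/(P₁V₁) = 1.059.
W_a / W_b = 0.5731 / 1.059 = 0.5413.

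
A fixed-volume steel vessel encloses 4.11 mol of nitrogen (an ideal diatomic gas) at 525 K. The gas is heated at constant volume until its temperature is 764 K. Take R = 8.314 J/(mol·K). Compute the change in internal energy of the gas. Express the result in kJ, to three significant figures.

Constant volume ⇒ W = 0, so Q = ΔU = nCᵥΔT with Cᵥ = 5R/2 = 20.79 J/(mol·K).
ΔU = (4.11)(20.79)(764 − 525) = 20417 J.

ΔU ≈ 20.4 kJ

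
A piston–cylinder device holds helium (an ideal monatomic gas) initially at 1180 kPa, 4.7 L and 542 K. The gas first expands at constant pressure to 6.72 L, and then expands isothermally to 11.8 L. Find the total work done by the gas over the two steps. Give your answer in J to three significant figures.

Step 1 (isobaric): W = PΔV = (1180 kPa)(6.72 − 4.7 L) = 2384 J.
After step 1: P = 1180 kPa, V = 6.72 L, T = 774.9 K.
Step 2 (isothermal): W = P₁V₁ ln(V₂/V₁) = (7930) ln(11.8/6.72) = 4464 J.
W_total = 2384 + 4464 = 6848 J.

W_total ≈ 6850 J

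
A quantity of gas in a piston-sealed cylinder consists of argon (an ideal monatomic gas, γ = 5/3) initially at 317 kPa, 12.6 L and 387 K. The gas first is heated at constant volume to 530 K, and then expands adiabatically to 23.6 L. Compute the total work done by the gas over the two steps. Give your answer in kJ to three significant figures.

W_total ≈ 2.81 kJ

Step 1 (isochoric): W = 0 (constant volume).
After step 1: P = 434.1 kPa (V unchanged).
Step 2 (adiabatic): W = (P₁V₁ − P₂V₂)/(γ−1) = (5470 − 3600)/0.667 = 2805 J.
W_total = 0 + 2805 = 2805 J.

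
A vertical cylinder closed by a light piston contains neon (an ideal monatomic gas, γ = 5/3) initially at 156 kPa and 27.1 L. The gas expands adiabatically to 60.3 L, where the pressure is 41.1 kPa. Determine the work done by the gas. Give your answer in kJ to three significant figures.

W ≈ 2.62 kJ

Adiabatic: W = (P₁V₁ − P₂V₂)/(γ − 1) with γ = 5/3.
P₁V₁ = 4228 J, P₂V₂ = 2478 J.
W = (4228 − 2478) / 0.6667 = 2624 J.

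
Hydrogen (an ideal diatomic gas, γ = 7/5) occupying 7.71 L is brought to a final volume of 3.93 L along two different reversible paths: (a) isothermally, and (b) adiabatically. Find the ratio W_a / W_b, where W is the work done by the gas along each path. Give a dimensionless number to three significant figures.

W_a / W_b ≈ 0.871

Path (a) isothermal: W = P₁V₁ ln(V₂/V₁) → W_a/(P₁V₁) = -0.6739.
Path (b) adiabatic: W = P₁V₁(1 − (V₁/V₂)^(γ−1))/(γ−1) → W_b/(P₁V₁) = -0.7734.
W_a / W_b = -0.6739 / -0.7734 = 0.8713.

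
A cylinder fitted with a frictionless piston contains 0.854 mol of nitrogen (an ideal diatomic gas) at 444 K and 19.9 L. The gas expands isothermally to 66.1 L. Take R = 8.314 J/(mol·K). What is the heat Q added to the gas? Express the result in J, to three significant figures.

Q ≈ 3780 J

Isothermal ⇒ ΔU = 0, so Q = W = nRT ln(V₂/V₁).
Q = (0.854)(8.314)(444) ln(66.1/19.9) = 3152 × 1.2 = 3784 J.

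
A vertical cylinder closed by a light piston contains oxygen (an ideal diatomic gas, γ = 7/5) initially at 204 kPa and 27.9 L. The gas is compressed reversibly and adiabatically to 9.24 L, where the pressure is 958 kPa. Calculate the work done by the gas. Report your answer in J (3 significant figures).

Adiabatic: W = (P₁V₁ − P₂V₂)/(γ − 1) with γ = 7/5.
P₁V₁ = 5692 J, P₂V₂ = 8852 J.
W = (5692 − 8852) / 0.4 = -7901 J.

W ≈ -7900 J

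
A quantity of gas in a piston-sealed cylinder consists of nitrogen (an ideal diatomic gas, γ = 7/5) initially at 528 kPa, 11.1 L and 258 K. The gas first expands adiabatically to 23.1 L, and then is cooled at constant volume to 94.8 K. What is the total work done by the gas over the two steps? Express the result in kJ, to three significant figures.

Step 1 (adiabatic): W = (P₁V₁ − P₂V₂)/(γ−1) = (5861 − 4372)/0.4 = 3723 J.
Step 2 (isochoric): W = 0 (constant volume).
W_total = 3723 + 0 = 3723 J.

W_total ≈ 3.72 kJ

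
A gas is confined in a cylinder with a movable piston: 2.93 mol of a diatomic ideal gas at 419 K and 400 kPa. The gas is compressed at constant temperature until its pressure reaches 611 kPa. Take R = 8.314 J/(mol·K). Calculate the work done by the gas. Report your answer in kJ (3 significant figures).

Isothermal process: W = nRT ln(V₂/V₁) = nRT ln(P₁/P₂).
W = (2.93)(8.314)(419) × ln(400/611)
  = 10207 × ln(0.6547) = 10207 × -0.4236
W_by_gas = -4324 J.

W ≈ -4.32 kJ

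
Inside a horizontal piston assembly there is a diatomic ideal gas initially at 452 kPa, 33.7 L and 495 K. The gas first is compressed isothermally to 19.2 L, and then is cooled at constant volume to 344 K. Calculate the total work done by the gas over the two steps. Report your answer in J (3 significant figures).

Step 1 (isothermal): W = P₁V₁ ln(V₂/V₁) = (15232) ln(19.2/33.7) = -8570 J.
Step 2 (isochoric): W = 0 (constant volume).
W_total = -8570 + 0 = -8570 J.

W_total ≈ -8570 J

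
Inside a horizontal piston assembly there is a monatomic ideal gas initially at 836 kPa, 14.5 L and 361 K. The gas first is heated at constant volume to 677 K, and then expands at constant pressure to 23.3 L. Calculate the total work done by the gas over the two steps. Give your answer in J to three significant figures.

Step 1 (isochoric): W = 0 (constant volume).
After step 1: P = 1568 kPa (V unchanged).
Step 2 (isobaric): W = PΔV = (1568 kPa)(23.3 − 14.5 L) = 13797 J.
W_total = 0 + 13797 = 13797 J.

W_total ≈ 13800 J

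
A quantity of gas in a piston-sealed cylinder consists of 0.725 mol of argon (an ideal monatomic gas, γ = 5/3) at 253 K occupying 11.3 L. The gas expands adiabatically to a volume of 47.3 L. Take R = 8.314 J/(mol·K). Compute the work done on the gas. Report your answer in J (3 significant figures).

W ≈ -1410 J

Adiabatic: TV^(γ−1) = const with γ = 5/3.
T₂ = T₁ (V₁/V₂)^(γ−1) = 253 × (11.3/47.3)^0.667 = 253 × 0.385 = 97.41 K.
W_by = nCᵥ(T₁ − T₂) = (0.725)(12.47)(253 − 97.41) = 1407 J.
Work on gas = −W_by = -1407 J.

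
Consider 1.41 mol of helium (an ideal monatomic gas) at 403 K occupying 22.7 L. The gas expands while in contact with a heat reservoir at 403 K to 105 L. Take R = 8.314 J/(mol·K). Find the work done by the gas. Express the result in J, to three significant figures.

W ≈ 7240 J

Isothermal: W = nRT ln(V₂/V₁).
W = (1.41)(8.314)(403) × ln(105/22.7)
  = 4724 × 1.532
W_by_gas = 7236 J.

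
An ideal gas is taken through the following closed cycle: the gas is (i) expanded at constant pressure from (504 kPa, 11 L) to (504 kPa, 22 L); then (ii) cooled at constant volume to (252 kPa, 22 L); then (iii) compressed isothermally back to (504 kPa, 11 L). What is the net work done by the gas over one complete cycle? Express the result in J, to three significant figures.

Leg (i): W = PΔV = (504)(22 − 11) = 5544 J.
Leg (ii): W = 0.
Leg (iii): W = PᵢVᵢ ln(V_f/Vᵢ) = (5544) ln(11/22) = -3843 J.
W_net = 5544 − 3843 = 1701 J.

W_net ≈ 1700 J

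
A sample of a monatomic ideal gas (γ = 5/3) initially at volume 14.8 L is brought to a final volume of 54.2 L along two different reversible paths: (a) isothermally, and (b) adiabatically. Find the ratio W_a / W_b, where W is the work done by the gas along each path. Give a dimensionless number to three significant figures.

W_a / W_b ≈ 1.49

Path (a) isothermal: W = P₁V₁ ln(V₂/V₁) → W_a/(P₁V₁) = 1.298.
Path (b) adiabatic: W = P₁V₁(1 − (V₁/V₂)^(γ−1))/(γ−1) → W_b/(P₁V₁) = 0.8687.
W_a / W_b = 1.298 / 0.8687 = 1.494.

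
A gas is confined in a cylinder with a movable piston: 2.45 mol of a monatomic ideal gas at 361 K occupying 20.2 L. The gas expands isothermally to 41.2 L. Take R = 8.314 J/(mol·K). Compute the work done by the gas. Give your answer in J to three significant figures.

Isothermal: W = nRT ln(V₂/V₁).
W = (2.45)(8.314)(361) × ln(41.2/20.2)
  = 7353 × 0.7128
W_by_gas = 5241 J.

W ≈ 5240 J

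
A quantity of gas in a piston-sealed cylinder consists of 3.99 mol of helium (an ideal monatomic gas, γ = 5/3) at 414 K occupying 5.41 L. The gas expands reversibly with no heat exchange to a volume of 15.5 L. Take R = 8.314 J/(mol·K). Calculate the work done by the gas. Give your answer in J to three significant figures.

W ≈ 10400 J

Adiabatic: TV^(γ−1) = const with γ = 5/3.
T₂ = T₁ (V₁/V₂)^(γ−1) = 414 × (5.41/15.5)^0.667 = 414 × 0.4957 = 205.2 K.
W_by = nCᵥ(T₁ − T₂) = (3.99)(12.47)(414 − 205.2) = 10388 J.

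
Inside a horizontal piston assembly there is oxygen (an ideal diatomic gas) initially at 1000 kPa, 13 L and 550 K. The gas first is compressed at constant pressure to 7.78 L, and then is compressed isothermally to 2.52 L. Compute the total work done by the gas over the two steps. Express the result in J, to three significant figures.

Step 1 (isobaric): W = PΔV = (1000 kPa)(7.78 − 13 L) = -5220 J.
After step 1: P = 1000 kPa, V = 7.78 L, T = 329.2 K.
Step 2 (isothermal): W = P₁V₁ ln(V₂/V₁) = (7780) ln(2.52/7.78) = -8770 J.
W_total = -5220 − 8770 = -13990 J.

W_total ≈ -14000 J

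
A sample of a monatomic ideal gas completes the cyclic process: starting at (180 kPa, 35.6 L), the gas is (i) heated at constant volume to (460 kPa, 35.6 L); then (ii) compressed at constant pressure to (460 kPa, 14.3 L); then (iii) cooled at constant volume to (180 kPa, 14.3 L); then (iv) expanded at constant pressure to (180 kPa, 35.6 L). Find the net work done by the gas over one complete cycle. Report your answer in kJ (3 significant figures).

Constant-volume legs do no work.
W(ii) = (460)(14.3 − 35.6) = -9798 J; W(iv) = (180)(35.6 − 14.3) = 3834 J.
W_net = -9798 + 3834 = -5964 J (the counter-clockwise enclosed area).

W_net ≈ -5.96 kJ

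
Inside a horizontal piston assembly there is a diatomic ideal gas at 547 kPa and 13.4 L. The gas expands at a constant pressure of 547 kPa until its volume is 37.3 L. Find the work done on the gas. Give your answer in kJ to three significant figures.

Isobaric: W = P ΔV.
W = (547 kPa)(37.3 − 13.4 L) = (547)(23.9) = 13073 J.
Work on gas = −W_by = -13073 J.

W ≈ -13.1 kJ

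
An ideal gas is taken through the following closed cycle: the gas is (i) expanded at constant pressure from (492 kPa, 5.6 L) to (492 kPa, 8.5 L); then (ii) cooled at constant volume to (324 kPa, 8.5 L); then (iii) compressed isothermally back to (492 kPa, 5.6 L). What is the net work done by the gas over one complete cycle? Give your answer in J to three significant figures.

W_net ≈ 278 J

Leg (i): W = PΔV = (492)(8.5 − 5.6) = 1427 J.
Leg (ii): W = 0.
Leg (iii): W = PᵢVᵢ ln(V_f/Vᵢ) = (2754) ln(5.6/8.5) = -1149 J.
W_net = 1427 − 1149 = 277.6 J.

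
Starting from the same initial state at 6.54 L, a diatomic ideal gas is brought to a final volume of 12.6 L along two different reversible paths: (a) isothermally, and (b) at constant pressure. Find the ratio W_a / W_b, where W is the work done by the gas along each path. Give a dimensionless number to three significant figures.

W_a / W_b ≈ 0.708

Path (a) isothermal: W = P₁V₁ ln(V₂/V₁) → W_a/(P₁V₁) = 0.6558.
Path (b) isobaric: W = P₁(V₂ − V₁) → W_b/(P₁V₁) = 0.9266.
W_a / W_b = 0.6558 / 0.9266 = 0.7077.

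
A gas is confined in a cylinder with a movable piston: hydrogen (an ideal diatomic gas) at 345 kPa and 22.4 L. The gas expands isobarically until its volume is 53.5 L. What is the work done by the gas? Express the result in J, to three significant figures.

Isobaric: W = P ΔV.
W = (345 kPa)(53.5 − 22.4 L) = (345)(31.1) = 10730 J.

W ≈ 10700 J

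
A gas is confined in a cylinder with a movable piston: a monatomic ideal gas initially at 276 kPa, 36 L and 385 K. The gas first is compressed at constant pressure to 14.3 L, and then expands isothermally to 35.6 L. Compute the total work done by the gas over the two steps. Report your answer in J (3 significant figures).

Step 1 (isobaric): W = PΔV = (276 kPa)(14.3 − 36 L) = -5989 J.
After step 1: P = 276 kPa, V = 14.3 L, T = 152.9 K.
Step 2 (isothermal): W = P₁V₁ ln(V₂/V₁) = (3947) ln(35.6/14.3) = 3600 J.
W_total = -5989 + 3600 = -2389 J.

W_total ≈ -2390 J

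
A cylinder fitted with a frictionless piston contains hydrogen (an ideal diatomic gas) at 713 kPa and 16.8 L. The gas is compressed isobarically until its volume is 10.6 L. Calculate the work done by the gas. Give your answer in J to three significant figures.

Isobaric: W = P ΔV.
W = (713 kPa)(10.6 − 16.8 L) = (713)(-6.2) = -4421 J.

W ≈ -4420 J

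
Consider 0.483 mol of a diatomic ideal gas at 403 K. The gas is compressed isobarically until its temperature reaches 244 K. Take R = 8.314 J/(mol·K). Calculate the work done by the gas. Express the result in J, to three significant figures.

W ≈ -638 J

Isobaric: W = P ΔV = nR ΔT.
W = (0.483)(8.314)(244 − 403) = -638.5 J.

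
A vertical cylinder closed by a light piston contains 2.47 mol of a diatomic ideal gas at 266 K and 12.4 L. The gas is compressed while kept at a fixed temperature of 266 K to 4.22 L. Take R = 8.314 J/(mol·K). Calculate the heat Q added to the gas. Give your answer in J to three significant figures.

Q ≈ -5890 J

Isothermal ⇒ ΔU = 0, so Q = W = nRT ln(V₂/V₁).
Q = (2.47)(8.314)(266) ln(4.22/12.4) = 5462 × -1.078 = -5888 J.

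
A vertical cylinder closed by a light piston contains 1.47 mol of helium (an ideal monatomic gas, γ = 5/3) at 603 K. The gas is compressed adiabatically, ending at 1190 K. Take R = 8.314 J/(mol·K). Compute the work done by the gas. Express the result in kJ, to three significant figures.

W ≈ -10.8 kJ

Adiabatic ⇒ Q = 0, so W_by = −ΔU = nCᵥ(T₁ − T₂).
Cᵥ = 3R/2 = 12.47 J/(mol·K).
W = (1.47)(12.47)(603 − 1190) = -10761 J.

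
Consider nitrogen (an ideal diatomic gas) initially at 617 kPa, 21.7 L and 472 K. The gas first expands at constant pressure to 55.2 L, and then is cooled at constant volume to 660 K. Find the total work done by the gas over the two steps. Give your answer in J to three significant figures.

W_total ≈ 20700 J

Step 1 (isobaric): W = PΔV = (617 kPa)(55.2 − 21.7 L) = 20670 J.
Step 2 (isochoric): W = 0 (constant volume).
W_total = 20670 + 0 = 20670 J.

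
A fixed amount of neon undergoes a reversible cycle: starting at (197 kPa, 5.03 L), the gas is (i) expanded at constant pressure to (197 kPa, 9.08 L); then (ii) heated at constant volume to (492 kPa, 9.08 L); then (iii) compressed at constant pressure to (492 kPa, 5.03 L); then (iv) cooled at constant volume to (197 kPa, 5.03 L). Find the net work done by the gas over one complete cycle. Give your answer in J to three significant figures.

W_net ≈ -1190 J

Constant-volume legs do no work.
W(i) = (197)(9.08 − 5.03) = 797.8 J; W(iii) = (492)(5.03 − 9.08) = -1993 J.
W_net = 797.8 − 1993 = -1195 J (the counter-clockwise enclosed area).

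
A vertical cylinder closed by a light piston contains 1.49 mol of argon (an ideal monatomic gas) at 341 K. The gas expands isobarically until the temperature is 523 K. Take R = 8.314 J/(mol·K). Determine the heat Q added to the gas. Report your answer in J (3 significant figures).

Q ≈ 5640 J

Isobaric: W = nRΔT = (1.49)(8.314)(182) = 2255 J.
ΔU = nCᵥΔT with Cᵥ = 3R/2: ΔU = (1.49)(12.47)(182) = 3382 J.
Q = ΔU + W = 3382 + 2255 = 5636 J.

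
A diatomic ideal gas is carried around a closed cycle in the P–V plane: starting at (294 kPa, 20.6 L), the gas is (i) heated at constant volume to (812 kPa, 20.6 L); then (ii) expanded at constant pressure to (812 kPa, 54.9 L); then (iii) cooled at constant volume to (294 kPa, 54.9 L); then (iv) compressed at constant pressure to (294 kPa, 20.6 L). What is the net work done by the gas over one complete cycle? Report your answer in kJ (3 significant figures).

W_net ≈ 17.8 kJ

Constant-volume legs do no work.
W(ii) = (812)(54.9 − 20.6) = 27852 J; W(iv) = (294)(20.6 − 54.9) = -10084 J.
W_net = 27852 − 10084 = 17767 J (the clockwise enclosed area).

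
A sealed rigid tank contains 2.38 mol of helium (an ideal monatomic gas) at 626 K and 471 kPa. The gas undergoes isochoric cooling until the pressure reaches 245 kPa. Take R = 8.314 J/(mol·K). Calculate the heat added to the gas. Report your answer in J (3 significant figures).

Constant volume ⇒ W = 0, so Q = ΔU = nCᵥΔT with Cᵥ = 3R/2 = 12.47 J/(mol·K).
At constant V, T₂/T₁ = P₂/P₁ ⇒ ΔT = T₁(P₂/P₁ − 1) = 626·(245/471 − 1) = -300.4 K.
ΔU = (2.38)(12.47)(-300.4) = -8915 J.

Q ≈ -8920 J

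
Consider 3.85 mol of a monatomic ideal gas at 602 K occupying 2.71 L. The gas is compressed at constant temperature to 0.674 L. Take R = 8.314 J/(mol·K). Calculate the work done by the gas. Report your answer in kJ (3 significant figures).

W ≈ -26.8 kJ

Isothermal: W = nRT ln(V₂/V₁).
W = (3.85)(8.314)(602) × ln(0.674/2.71)
  = 19269 × -1.391
W_by_gas = -26813 J.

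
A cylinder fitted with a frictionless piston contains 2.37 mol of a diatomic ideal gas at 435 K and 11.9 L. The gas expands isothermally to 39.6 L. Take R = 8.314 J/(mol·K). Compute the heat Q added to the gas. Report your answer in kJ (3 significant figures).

Isothermal ⇒ ΔU = 0, so Q = W = nRT ln(V₂/V₁).
Q = (2.37)(8.314)(435) ln(39.6/11.9) = 8571 × 1.202 = 10305 J.

Q ≈ 10.3 kJ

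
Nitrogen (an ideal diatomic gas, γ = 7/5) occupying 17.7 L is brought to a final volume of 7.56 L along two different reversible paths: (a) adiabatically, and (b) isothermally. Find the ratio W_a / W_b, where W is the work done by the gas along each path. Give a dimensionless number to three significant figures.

Path (a) adiabatic: W = P₁V₁(1 − (V₁/V₂)^(γ−1))/(γ−1) → W_a/(P₁V₁) = -1.013.
Path (b) isothermal: W = P₁V₁ ln(V₂/V₁) → W_b/(P₁V₁) = -0.8507.
W_a / W_b = -1.013 / -0.8507 = 1.191.

W_a / W_b ≈ 1.19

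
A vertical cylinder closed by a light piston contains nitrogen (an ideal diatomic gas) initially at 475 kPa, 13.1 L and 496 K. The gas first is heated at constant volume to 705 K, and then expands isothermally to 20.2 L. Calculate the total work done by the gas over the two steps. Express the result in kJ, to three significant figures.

W_total ≈ 3.83 kJ

Step 1 (isochoric): W = 0 (constant volume).
After step 1: P = 675.2 kPa (V unchanged).
Step 2 (isothermal): W = P₁V₁ ln(V₂/V₁) = (8844) ln(20.2/13.1) = 3830 J.
W_total = 0 + 3830 = 3830 J.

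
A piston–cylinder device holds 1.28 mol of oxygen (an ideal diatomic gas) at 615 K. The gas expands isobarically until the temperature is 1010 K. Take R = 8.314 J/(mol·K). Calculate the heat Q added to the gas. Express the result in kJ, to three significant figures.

Isobaric: W = nRΔT = (1.28)(8.314)(395) = 4204 J.
ΔU = nCᵥΔT with Cᵥ = 5R/2: ΔU = (1.28)(20.79)(395) = 10509 J.
Q = ΔU + W = 10509 + 4204 = 14712 J.

Q ≈ 14.7 kJ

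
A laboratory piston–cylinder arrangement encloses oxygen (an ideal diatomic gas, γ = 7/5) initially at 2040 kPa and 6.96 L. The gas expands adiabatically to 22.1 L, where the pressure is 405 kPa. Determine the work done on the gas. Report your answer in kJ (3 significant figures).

W ≈ -13.1 kJ

Adiabatic: W = (P₁V₁ − P₂V₂)/(γ − 1) with γ = 7/5.
P₁V₁ = 14198 J, P₂V₂ = 8950 J.
W = (14198 − 8950) / 0.4 = 13120 J.
Work on gas = −W_by = -13120 J.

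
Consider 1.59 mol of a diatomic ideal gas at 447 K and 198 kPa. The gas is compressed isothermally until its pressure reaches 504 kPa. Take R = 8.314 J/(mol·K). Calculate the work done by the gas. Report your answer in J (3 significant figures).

Isothermal process: W = nRT ln(V₂/V₁) = nRT ln(P₁/P₂).
W = (1.59)(8.314)(447) × ln(198/504)
  = 5909 × ln(0.3929) = 5909 × -0.9343
W_by_gas = -5521 J.

W ≈ -5520 J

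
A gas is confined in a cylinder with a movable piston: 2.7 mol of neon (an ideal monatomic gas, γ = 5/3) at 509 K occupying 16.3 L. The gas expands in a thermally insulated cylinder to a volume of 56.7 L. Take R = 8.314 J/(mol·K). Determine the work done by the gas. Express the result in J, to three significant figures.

W ≈ 9670 J

Adiabatic: TV^(γ−1) = const with γ = 5/3.
T₂ = T₁ (V₁/V₂)^(γ−1) = 509 × (16.3/56.7)^0.667 = 509 × 0.4356 = 221.7 K.
W_by = nCᵥ(T₁ − T₂) = (2.7)(12.47)(509 − 221.7) = 9674 J.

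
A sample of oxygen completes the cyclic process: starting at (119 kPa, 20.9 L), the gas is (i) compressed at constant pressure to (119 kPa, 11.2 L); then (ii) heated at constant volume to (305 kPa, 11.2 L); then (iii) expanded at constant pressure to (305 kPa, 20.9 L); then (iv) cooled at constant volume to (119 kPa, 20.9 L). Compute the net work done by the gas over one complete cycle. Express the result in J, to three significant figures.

W_net ≈ 1800 J

Constant-volume legs do no work.
W(i) = (119)(11.2 − 20.9) = -1154 J; W(iii) = (305)(20.9 − 11.2) = 2958 J.
W_net = -1154 + 2958 = 1804 J (the clockwise enclosed area).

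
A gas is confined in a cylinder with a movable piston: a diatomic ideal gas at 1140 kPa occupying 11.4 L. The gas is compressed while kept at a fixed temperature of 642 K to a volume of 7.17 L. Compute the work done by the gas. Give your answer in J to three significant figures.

Isothermal: W = nRT ln(V₂/V₁) = P₁V₁ ln(V₂/V₁).
P₁V₁ = (1140 kPa)(11.4 L) = 12996 J.
W = 12996 × ln(7.17/11.4) = 12996 × -0.4637
W_by_gas = -6026 J.

W ≈ -6030 J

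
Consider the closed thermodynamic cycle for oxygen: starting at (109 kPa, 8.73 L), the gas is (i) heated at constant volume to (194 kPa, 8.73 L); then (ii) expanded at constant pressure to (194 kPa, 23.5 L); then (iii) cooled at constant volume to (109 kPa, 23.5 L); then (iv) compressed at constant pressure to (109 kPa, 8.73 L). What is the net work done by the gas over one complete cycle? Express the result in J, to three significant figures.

Constant-volume legs do no work.
W(ii) = (194)(23.5 − 8.73) = 2865 J; W(iv) = (109)(8.73 − 23.5) = -1610 J.
W_net = 2865 − 1610 = 1255 J (the clockwise enclosed area).

W_net ≈ 1260 J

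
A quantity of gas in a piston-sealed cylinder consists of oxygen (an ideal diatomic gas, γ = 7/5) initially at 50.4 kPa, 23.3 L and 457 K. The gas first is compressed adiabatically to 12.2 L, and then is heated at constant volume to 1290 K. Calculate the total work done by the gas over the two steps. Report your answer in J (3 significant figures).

W_total ≈ -867 J

Step 1 (adiabatic): W = (P₁V₁ − P₂V₂)/(γ−1) = (1174 − 1521)/0.4 = -867.2 J.
Step 2 (isochoric): W = 0 (constant volume).
W_total = -867.2 + 0 = -867.2 J.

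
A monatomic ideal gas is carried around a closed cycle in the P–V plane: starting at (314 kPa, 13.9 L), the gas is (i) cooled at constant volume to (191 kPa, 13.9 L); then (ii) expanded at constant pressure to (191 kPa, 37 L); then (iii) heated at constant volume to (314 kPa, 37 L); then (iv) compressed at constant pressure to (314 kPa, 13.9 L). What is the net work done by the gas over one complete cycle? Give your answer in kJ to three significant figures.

Constant-volume legs do no work.
W(ii) = (191)(37 − 13.9) = 4412 J; W(iv) = (314)(13.9 − 37) = -7253 J.
W_net = 4412 − 7253 = -2841 J (the counter-clockwise enclosed area).

W_net ≈ -2.84 kJ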